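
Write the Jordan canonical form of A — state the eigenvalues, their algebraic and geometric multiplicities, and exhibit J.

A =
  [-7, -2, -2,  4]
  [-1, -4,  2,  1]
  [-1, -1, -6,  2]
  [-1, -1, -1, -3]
J_3(-5) ⊕ J_1(-5)

The characteristic polynomial is
  det(x·I − A) = x^4 + 20*x^3 + 150*x^2 + 500*x + 625 = (x + 5)^4

Eigenvalues and multiplicities (the geometric multiplicity of λ is n − rank(A − λI), which equals the number of Jordan blocks for λ):
  λ = -5: algebraic multiplicity = 4, geometric multiplicity = 2

Determining the block sizes for each eigenvalue:
  λ = -5: with am = 4 and gm = 2, the partition is not yet determined (e.g. several partitions of 4 into 2 parts exist). Let N = A − (-5)·I. Computing rank(N^1) = 2, rank(N^2) = 1, rank(N^3) = 0; the number of blocks of size ≥ j is rank(N^{j−1}) − rank(N^j), giving [2, 1, 1]. So we have 1 block(s) of size 3, 1 block(s) of size 1 → block sizes [3, 1]

Assembling the blocks gives a Jordan form
J =
  [-5,  1,  0,  0]
  [ 0, -5,  1,  0]
  [ 0,  0, -5,  0]
  [ 0,  0,  0, -5]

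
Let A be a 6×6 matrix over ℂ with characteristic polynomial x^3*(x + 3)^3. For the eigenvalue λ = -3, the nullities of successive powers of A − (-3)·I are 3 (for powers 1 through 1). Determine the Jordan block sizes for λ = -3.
Block sizes for λ = -3: [1, 1, 1]

From the dimensions of kernels of powers, the number of Jordan blocks of size at least j is d_j − d_{j−1} where d_j = dim ker(N^j) (with d_0 = 0). Computing the differences gives [3].
The number of blocks of size exactly k is (#blocks of size ≥ k) − (#blocks of size ≥ k + 1), so the partition is: 3 block(s) of size 1.
In nonincreasing order the block sizes are [1, 1, 1].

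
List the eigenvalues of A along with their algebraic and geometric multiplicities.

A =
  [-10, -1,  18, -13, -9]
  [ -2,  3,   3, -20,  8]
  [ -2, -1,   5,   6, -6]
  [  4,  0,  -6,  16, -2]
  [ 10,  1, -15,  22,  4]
λ = 2: alg = 3, geom = 2; λ = 6: alg = 2, geom = 1

Step 1 — factor the characteristic polynomial to read off the algebraic multiplicities:
  χ_A(x) = (x - 6)^2*(x - 2)^3

Step 2 — compute geometric multiplicities via the rank-nullity identity g(λ) = n − rank(A − λI):
  rank(A − (2)·I) = 3, so dim ker(A − (2)·I) = n − 3 = 2
  rank(A − (6)·I) = 4, so dim ker(A − (6)·I) = n − 4 = 1

Summary:
  λ = 2: algebraic multiplicity = 3, geometric multiplicity = 2
  λ = 6: algebraic multiplicity = 2, geometric multiplicity = 1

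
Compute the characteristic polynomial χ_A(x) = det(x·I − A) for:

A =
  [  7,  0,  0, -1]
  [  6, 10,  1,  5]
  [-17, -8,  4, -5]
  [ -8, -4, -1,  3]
x^4 - 24*x^3 + 216*x^2 - 864*x + 1296

Expanding det(x·I − A) (e.g. by cofactor expansion or by noting that A is similar to its Jordan form J, which has the same characteristic polynomial as A) gives
  χ_A(x) = x^4 - 24*x^3 + 216*x^2 - 864*x + 1296
which factors as (x - 6)^4. The eigenvalues (with algebraic multiplicities) are λ = 6 with multiplicity 4.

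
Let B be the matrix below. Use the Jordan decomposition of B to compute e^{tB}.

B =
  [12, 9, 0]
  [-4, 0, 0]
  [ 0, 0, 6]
e^{tB} =
  [6*t*exp(6*t) + exp(6*t), 9*t*exp(6*t), 0]
  [-4*t*exp(6*t), -6*t*exp(6*t) + exp(6*t), 0]
  [0, 0, exp(6*t)]

Strategy: write B = P · J · P⁻¹ where J is a Jordan canonical form, so e^{tB} = P · e^{tJ} · P⁻¹, and e^{tJ} can be computed block-by-block.

B has Jordan form
J =
  [6, 1, 0]
  [0, 6, 0]
  [0, 0, 6]
(up to reordering of blocks).

Per-block formulas:
  For a 2×2 Jordan block J_2(6): exp(t · J_2(6)) = e^(6t)·(I + t·N), where N is the 2×2 nilpotent shift.
  For a 1×1 block at λ = 6: exp(t · [6]) = [e^(6t)].

After assembling e^{tJ} and conjugating by P, we get:

e^{tB} =
  [6*t*exp(6*t) + exp(6*t), 9*t*exp(6*t), 0]
  [-4*t*exp(6*t), -6*t*exp(6*t) + exp(6*t), 0]
  [0, 0, exp(6*t)]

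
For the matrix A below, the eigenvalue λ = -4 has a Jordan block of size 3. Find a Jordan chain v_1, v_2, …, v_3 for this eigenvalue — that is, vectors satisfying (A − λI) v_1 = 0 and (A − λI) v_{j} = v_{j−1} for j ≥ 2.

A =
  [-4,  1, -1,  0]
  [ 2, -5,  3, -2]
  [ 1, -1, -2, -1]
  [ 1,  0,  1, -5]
A Jordan chain for λ = -4 of length 3:
v_1 = (1, -1, -1, 0)ᵀ
v_2 = (0, 2, 1, 1)ᵀ
v_3 = (1, 0, 0, 0)ᵀ

Let N = A − (-4)·I. We want v_3 with N^3 v_3 = 0 but N^2 v_3 ≠ 0; then v_{j-1} := N · v_j for j = 3, …, 2.

Pick v_3 = (1, 0, 0, 0)ᵀ.
Then v_2 = N · v_3 = (0, 2, 1, 1)ᵀ.
Then v_1 = N · v_2 = (1, -1, -1, 0)ᵀ.

Sanity check: (A − (-4)·I) v_1 = (0, 0, 0, 0)ᵀ = 0. ✓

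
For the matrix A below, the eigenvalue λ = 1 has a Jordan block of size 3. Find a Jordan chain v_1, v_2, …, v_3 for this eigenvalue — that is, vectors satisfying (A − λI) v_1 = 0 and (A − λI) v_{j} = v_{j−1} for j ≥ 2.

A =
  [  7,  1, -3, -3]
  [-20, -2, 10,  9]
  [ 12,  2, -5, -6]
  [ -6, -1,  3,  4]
A Jordan chain for λ = 1 of length 3:
v_1 = (-2, 6, -4, 2)ᵀ
v_2 = (6, -20, 12, -6)ᵀ
v_3 = (1, 0, 0, 0)ᵀ

Let N = A − (1)·I. We want v_3 with N^3 v_3 = 0 but N^2 v_3 ≠ 0; then v_{j-1} := N · v_j for j = 3, …, 2.

Pick v_3 = (1, 0, 0, 0)ᵀ.
Then v_2 = N · v_3 = (6, -20, 12, -6)ᵀ.
Then v_1 = N · v_2 = (-2, 6, -4, 2)ᵀ.

Sanity check: (A − (1)·I) v_1 = (0, 0, 0, 0)ᵀ = 0. ✓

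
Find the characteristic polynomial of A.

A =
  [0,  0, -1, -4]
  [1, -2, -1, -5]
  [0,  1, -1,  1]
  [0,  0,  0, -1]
x^4 + 4*x^3 + 6*x^2 + 4*x + 1

Expanding det(x·I − A) (e.g. by cofactor expansion or by noting that A is similar to its Jordan form J, which has the same characteristic polynomial as A) gives
  χ_A(x) = x^4 + 4*x^3 + 6*x^2 + 4*x + 1
which factors as (x + 1)^4. The eigenvalues (with algebraic multiplicities) are λ = -1 with multiplicity 4.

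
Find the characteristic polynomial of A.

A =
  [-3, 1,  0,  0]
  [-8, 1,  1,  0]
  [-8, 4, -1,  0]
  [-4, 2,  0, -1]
x^4 + 4*x^3 + 6*x^2 + 4*x + 1

Expanding det(x·I − A) (e.g. by cofactor expansion or by noting that A is similar to its Jordan form J, which has the same characteristic polynomial as A) gives
  χ_A(x) = x^4 + 4*x^3 + 6*x^2 + 4*x + 1
which factors as (x + 1)^4. The eigenvalues (with algebraic multiplicities) are λ = -1 with multiplicity 4.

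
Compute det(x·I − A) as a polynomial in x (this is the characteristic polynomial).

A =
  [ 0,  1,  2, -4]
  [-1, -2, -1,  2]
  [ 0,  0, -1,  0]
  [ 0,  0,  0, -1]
x^4 + 4*x^3 + 6*x^2 + 4*x + 1

Expanding det(x·I − A) (e.g. by cofactor expansion or by noting that A is similar to its Jordan form J, which has the same characteristic polynomial as A) gives
  χ_A(x) = x^4 + 4*x^3 + 6*x^2 + 4*x + 1
which factors as (x + 1)^4. The eigenvalues (with algebraic multiplicities) are λ = -1 with multiplicity 4.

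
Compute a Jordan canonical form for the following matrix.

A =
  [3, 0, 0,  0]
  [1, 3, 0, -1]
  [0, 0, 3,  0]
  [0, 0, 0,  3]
J_2(3) ⊕ J_1(3) ⊕ J_1(3)

The characteristic polynomial is
  det(x·I − A) = x^4 - 12*x^3 + 54*x^2 - 108*x + 81 = (x - 3)^4

Eigenvalues and multiplicities (the geometric multiplicity of λ is n − rank(A − λI), which equals the number of Jordan blocks for λ):
  λ = 3: algebraic multiplicity = 4, geometric multiplicity = 3

Determining the block sizes for each eigenvalue:
  λ = 3: 3 blocks summing to 4 forces exactly one block of size 2 and the rest size 1 → block sizes [2, 1, 1]

Assembling the blocks gives a Jordan form
J =
  [3, 1, 0, 0]
  [0, 3, 0, 0]
  [0, 0, 3, 0]
  [0, 0, 0, 3]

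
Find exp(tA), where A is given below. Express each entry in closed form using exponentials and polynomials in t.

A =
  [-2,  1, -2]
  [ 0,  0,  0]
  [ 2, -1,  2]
e^{tA} =
  [1 - 2*t, t, -2*t]
  [0, 1, 0]
  [2*t, -t, 2*t + 1]

Strategy: write A = P · J · P⁻¹ where J is a Jordan canonical form, so e^{tA} = P · e^{tJ} · P⁻¹, and e^{tJ} can be computed block-by-block.

A has Jordan form
J =
  [0, 1, 0]
  [0, 0, 0]
  [0, 0, 0]
(up to reordering of blocks).

Per-block formulas:
  For a 2×2 Jordan block J_2(0): exp(t · J_2(0)) = e^(0t)·(I + t·N), where N is the 2×2 nilpotent shift.
  For a 1×1 block at λ = 0: exp(t · [0]) = [e^(0t)].

After assembling e^{tJ} and conjugating by P, we get:

e^{tA} =
  [1 - 2*t, t, -2*t]
  [0, 1, 0]
  [2*t, -t, 2*t + 1]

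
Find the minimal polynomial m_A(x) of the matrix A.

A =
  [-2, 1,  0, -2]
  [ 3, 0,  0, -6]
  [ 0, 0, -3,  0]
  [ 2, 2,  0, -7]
x^2 + 6*x + 9

The characteristic polynomial is χ_A(x) = (x + 3)^4, so the eigenvalues are known. The minimal polynomial is
  m_A(x) = Π_λ (x − λ)^{k_λ}
where k_λ is the size of the *largest* Jordan block for λ (equivalently, the smallest k with (A − λI)^k v = 0 for every generalised eigenvector v of λ).

  λ = -3: largest Jordan block has size 2, contributing (x + 3)^2

So m_A(x) = (x + 3)^2 = x^2 + 6*x + 9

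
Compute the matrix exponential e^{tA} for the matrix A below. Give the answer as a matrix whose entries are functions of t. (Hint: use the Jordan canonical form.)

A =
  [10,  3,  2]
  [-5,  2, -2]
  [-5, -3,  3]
e^{tA} =
  [5*t*exp(5*t) + exp(5*t), 3*t*exp(5*t), 2*t*exp(5*t)]
  [-5*t*exp(5*t), -3*t*exp(5*t) + exp(5*t), -2*t*exp(5*t)]
  [-5*t*exp(5*t), -3*t*exp(5*t), -2*t*exp(5*t) + exp(5*t)]

Strategy: write A = P · J · P⁻¹ where J is a Jordan canonical form, so e^{tA} = P · e^{tJ} · P⁻¹, and e^{tJ} can be computed block-by-block.

A has Jordan form
J =
  [5, 1, 0]
  [0, 5, 0]
  [0, 0, 5]
(up to reordering of blocks).

Per-block formulas:
  For a 2×2 Jordan block J_2(5): exp(t · J_2(5)) = e^(5t)·(I + t·N), where N is the 2×2 nilpotent shift.
  For a 1×1 block at λ = 5: exp(t · [5]) = [e^(5t)].

After assembling e^{tJ} and conjugating by P, we get:

e^{tA} =
  [5*t*exp(5*t) + exp(5*t), 3*t*exp(5*t), 2*t*exp(5*t)]
  [-5*t*exp(5*t), -3*t*exp(5*t) + exp(5*t), -2*t*exp(5*t)]
  [-5*t*exp(5*t), -3*t*exp(5*t), -2*t*exp(5*t) + exp(5*t)]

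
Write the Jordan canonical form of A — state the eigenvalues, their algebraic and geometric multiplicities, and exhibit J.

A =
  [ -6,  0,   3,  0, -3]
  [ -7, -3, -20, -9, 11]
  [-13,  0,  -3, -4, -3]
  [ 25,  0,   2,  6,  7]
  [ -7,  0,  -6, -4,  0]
J_1(-3) ⊕ J_1(-3) ⊕ J_3(0)

The characteristic polynomial is
  det(x·I − A) = x^5 + 6*x^4 + 9*x^3 = x^3*(x + 3)^2

Eigenvalues and multiplicities (the geometric multiplicity of λ is n − rank(A − λI), which equals the number of Jordan blocks for λ):
  λ = -3: algebraic multiplicity = 2, geometric multiplicity = 2
  λ = 0: algebraic multiplicity = 3, geometric multiplicity = 1

Determining the block sizes for each eigenvalue:
  λ = -3: gm = am = 2, so every block has size 1 → block sizes [1, 1]
  λ = 0: one block (gm = 1), so the single block has size am = 3 → block sizes [3]

Assembling the blocks gives a Jordan form
J =
  [-3,  0, 0, 0, 0]
  [ 0, -3, 0, 0, 0]
  [ 0,  0, 0, 1, 0]
  [ 0,  0, 0, 0, 1]
  [ 0,  0, 0, 0, 0]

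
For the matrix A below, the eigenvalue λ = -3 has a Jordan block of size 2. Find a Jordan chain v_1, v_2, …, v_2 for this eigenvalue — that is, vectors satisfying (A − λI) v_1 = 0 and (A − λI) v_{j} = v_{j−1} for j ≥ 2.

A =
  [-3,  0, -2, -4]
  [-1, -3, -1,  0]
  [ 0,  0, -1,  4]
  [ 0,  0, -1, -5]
A Jordan chain for λ = -3 of length 2:
v_1 = (0, -1, 0, 0)ᵀ
v_2 = (1, 0, 0, 0)ᵀ

Let N = A − (-3)·I. We want v_2 with N^2 v_2 = 0 but N^1 v_2 ≠ 0; then v_{j-1} := N · v_j for j = 2, …, 2.

Pick v_2 = (1, 0, 0, 0)ᵀ.
Then v_1 = N · v_2 = (0, -1, 0, 0)ᵀ.

Sanity check: (A − (-3)·I) v_1 = (0, 0, 0, 0)ᵀ = 0. ✓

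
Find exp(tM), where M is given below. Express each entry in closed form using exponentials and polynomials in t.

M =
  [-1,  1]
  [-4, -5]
e^{tM} =
  [2*t*exp(-3*t) + exp(-3*t), t*exp(-3*t)]
  [-4*t*exp(-3*t), -2*t*exp(-3*t) + exp(-3*t)]

Strategy: write M = P · J · P⁻¹ where J is a Jordan canonical form, so e^{tM} = P · e^{tJ} · P⁻¹, and e^{tJ} can be computed block-by-block.

M has Jordan form
J =
  [-3,  1]
  [ 0, -3]
(up to reordering of blocks).

Per-block formulas:
  For a 2×2 Jordan block J_2(-3): exp(t · J_2(-3)) = e^(-3t)·(I + t·N), where N is the 2×2 nilpotent shift.

After assembling e^{tJ} and conjugating by P, we get:

e^{tM} =
  [2*t*exp(-3*t) + exp(-3*t), t*exp(-3*t)]
  [-4*t*exp(-3*t), -2*t*exp(-3*t) + exp(-3*t)]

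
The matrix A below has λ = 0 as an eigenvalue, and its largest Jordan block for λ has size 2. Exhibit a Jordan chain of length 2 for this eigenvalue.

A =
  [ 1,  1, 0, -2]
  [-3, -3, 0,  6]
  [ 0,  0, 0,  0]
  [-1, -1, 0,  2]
A Jordan chain for λ = 0 of length 2:
v_1 = (1, -3, 0, -1)ᵀ
v_2 = (1, 0, 0, 0)ᵀ

Let N = A − (0)·I. We want v_2 with N^2 v_2 = 0 but N^1 v_2 ≠ 0; then v_{j-1} := N · v_j for j = 2, …, 2.

Pick v_2 = (1, 0, 0, 0)ᵀ.
Then v_1 = N · v_2 = (1, -3, 0, -1)ᵀ.

Sanity check: (A − (0)·I) v_1 = (0, 0, 0, 0)ᵀ = 0. ✓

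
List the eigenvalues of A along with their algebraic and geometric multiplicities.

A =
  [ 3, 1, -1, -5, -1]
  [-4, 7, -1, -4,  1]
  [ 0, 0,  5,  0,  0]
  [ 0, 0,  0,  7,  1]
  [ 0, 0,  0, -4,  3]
λ = 5: alg = 5, geom = 2

Step 1 — factor the characteristic polynomial to read off the algebraic multiplicities:
  χ_A(x) = (x - 5)^5

Step 2 — compute geometric multiplicities via the rank-nullity identity g(λ) = n − rank(A − λI):
  rank(A − (5)·I) = 3, so dim ker(A − (5)·I) = n − 3 = 2

Summary:
  λ = 5: algebraic multiplicity = 5, geometric multiplicity = 2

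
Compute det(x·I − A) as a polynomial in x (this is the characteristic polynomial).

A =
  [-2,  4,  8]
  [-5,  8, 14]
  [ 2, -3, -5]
x^3 - x^2

Expanding det(x·I − A) (e.g. by cofactor expansion or by noting that A is similar to its Jordan form J, which has the same characteristic polynomial as A) gives
  χ_A(x) = x^3 - x^2
which factors as x^2*(x - 1). The eigenvalues (with algebraic multiplicities) are λ = 0 with multiplicity 2, λ = 1 with multiplicity 1.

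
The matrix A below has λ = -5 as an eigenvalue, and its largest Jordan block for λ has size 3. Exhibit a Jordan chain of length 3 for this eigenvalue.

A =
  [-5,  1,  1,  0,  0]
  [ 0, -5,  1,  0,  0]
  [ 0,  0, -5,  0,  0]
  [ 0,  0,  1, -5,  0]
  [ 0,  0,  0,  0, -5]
A Jordan chain for λ = -5 of length 3:
v_1 = (1, 0, 0, 0, 0)ᵀ
v_2 = (1, 1, 0, 1, 0)ᵀ
v_3 = (0, 0, 1, 0, 0)ᵀ

Let N = A − (-5)·I. We want v_3 with N^3 v_3 = 0 but N^2 v_3 ≠ 0; then v_{j-1} := N · v_j for j = 3, …, 2.

Pick v_3 = (0, 0, 1, 0, 0)ᵀ.
Then v_2 = N · v_3 = (1, 1, 0, 1, 0)ᵀ.
Then v_1 = N · v_2 = (1, 0, 0, 0, 0)ᵀ.

Sanity check: (A − (-5)·I) v_1 = (0, 0, 0, 0, 0)ᵀ = 0. ✓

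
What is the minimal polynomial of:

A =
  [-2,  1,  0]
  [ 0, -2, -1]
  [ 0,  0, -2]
x^3 + 6*x^2 + 12*x + 8

The characteristic polynomial is χ_A(x) = (x + 2)^3, so the eigenvalues are known. The minimal polynomial is
  m_A(x) = Π_λ (x − λ)^{k_λ}
where k_λ is the size of the *largest* Jordan block for λ (equivalently, the smallest k with (A − λI)^k v = 0 for every generalised eigenvector v of λ).

  λ = -2: largest Jordan block has size 3, contributing (x + 2)^3

So m_A(x) = (x + 2)^3 = x^3 + 6*x^2 + 12*x + 8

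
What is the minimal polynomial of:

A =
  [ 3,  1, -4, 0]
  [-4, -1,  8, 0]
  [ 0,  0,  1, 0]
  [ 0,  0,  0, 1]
x^2 - 2*x + 1

The characteristic polynomial is χ_A(x) = (x - 1)^4, so the eigenvalues are known. The minimal polynomial is
  m_A(x) = Π_λ (x − λ)^{k_λ}
where k_λ is the size of the *largest* Jordan block for λ (equivalently, the smallest k with (A − λI)^k v = 0 for every generalised eigenvector v of λ).

  λ = 1: largest Jordan block has size 2, contributing (x − 1)^2

So m_A(x) = (x - 1)^2 = x^2 - 2*x + 1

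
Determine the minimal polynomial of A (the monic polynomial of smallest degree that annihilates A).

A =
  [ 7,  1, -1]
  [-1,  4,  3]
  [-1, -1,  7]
x^3 - 18*x^2 + 108*x - 216

The characteristic polynomial is χ_A(x) = (x - 6)^3, so the eigenvalues are known. The minimal polynomial is
  m_A(x) = Π_λ (x − λ)^{k_λ}
where k_λ is the size of the *largest* Jordan block for λ (equivalently, the smallest k with (A − λI)^k v = 0 for every generalised eigenvector v of λ).

  λ = 6: largest Jordan block has size 3, contributing (x − 6)^3

So m_A(x) = (x - 6)^3 = x^3 - 18*x^2 + 108*x - 216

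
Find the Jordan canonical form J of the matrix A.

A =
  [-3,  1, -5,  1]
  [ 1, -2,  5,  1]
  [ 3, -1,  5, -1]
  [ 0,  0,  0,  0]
J_3(0) ⊕ J_1(0)

The characteristic polynomial is
  det(x·I − A) = x^4

Eigenvalues and multiplicities (the geometric multiplicity of λ is n − rank(A − λI), which equals the number of Jordan blocks for λ):
  λ = 0: algebraic multiplicity = 4, geometric multiplicity = 2

Determining the block sizes for each eigenvalue:
  λ = 0: with am = 4 and gm = 2, the partition is not yet determined (e.g. several partitions of 4 into 2 parts exist). Let N = A − (0)·I. Computing rank(N^1) = 2, rank(N^2) = 1, rank(N^3) = 0; the number of blocks of size ≥ j is rank(N^{j−1}) − rank(N^j), giving [2, 1, 1]. So we have 1 block(s) of size 3, 1 block(s) of size 1 → block sizes [3, 1]

Assembling the blocks gives a Jordan form
J =
  [0, 1, 0, 0]
  [0, 0, 1, 0]
  [0, 0, 0, 0]
  [0, 0, 0, 0]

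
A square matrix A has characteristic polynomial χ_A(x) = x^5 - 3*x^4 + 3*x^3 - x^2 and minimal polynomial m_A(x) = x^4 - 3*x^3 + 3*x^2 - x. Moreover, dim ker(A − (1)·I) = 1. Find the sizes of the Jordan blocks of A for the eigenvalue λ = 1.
Block sizes for λ = 1: [3]

Step 1 — from the characteristic polynomial, algebraic multiplicity of λ = 1 is 3. From dim ker(A − (1)·I) = 1, there are exactly 1 Jordan blocks for λ = 1.
Step 2 — from the minimal polynomial, the factor (x − 1)^3 tells us the largest block for λ = 1 has size 3.
Step 3 — with total size 3, 1 blocks, and largest block 3, the block sizes (in nonincreasing order) are [3].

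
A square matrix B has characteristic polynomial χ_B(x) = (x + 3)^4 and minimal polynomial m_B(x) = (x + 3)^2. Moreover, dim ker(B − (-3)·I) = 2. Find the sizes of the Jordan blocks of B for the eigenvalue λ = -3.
Block sizes for λ = -3: [2, 2]

Step 1 — from the characteristic polynomial, algebraic multiplicity of λ = -3 is 4. From dim ker(B − (-3)·I) = 2, there are exactly 2 Jordan blocks for λ = -3.
Step 2 — from the minimal polynomial, the factor (x + 3)^2 tells us the largest block for λ = -3 has size 2.
Step 3 — with total size 4, 2 blocks, and largest block 2, the block sizes (in nonincreasing order) are [2, 2].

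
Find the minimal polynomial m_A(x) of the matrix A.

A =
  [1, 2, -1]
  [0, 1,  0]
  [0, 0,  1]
x^2 - 2*x + 1

The characteristic polynomial is χ_A(x) = (x - 1)^3, so the eigenvalues are known. The minimal polynomial is
  m_A(x) = Π_λ (x − λ)^{k_λ}
where k_λ is the size of the *largest* Jordan block for λ (equivalently, the smallest k with (A − λI)^k v = 0 for every generalised eigenvector v of λ).

  λ = 1: largest Jordan block has size 2, contributing (x − 1)^2

So m_A(x) = (x - 1)^2 = x^2 - 2*x + 1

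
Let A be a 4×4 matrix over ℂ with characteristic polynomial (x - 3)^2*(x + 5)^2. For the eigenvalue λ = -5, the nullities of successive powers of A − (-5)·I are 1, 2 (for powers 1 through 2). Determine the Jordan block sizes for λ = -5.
Block sizes for λ = -5: [2]

From the dimensions of kernels of powers, the number of Jordan blocks of size at least j is d_j − d_{j−1} where d_j = dim ker(N^j) (with d_0 = 0). Computing the differences gives [1, 1].
The number of blocks of size exactly k is (#blocks of size ≥ k) − (#blocks of size ≥ k + 1), so the partition is: 1 block(s) of size 2.
In nonincreasing order the block sizes are [2].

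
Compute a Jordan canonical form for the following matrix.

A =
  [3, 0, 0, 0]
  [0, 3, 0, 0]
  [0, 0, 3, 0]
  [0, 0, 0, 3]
J_1(3) ⊕ J_1(3) ⊕ J_1(3) ⊕ J_1(3)

The characteristic polynomial is
  det(x·I − A) = x^4 - 12*x^3 + 54*x^2 - 108*x + 81 = (x - 3)^4

Eigenvalues and multiplicities (the geometric multiplicity of λ is n − rank(A − λI), which equals the number of Jordan blocks for λ):
  λ = 3: algebraic multiplicity = 4, geometric multiplicity = 4

Determining the block sizes for each eigenvalue:
  λ = 3: gm = am = 4, so every block has size 1 → block sizes [1, 1, 1, 1]

Assembling the blocks gives a Jordan form
J =
  [3, 0, 0, 0]
  [0, 3, 0, 0]
  [0, 0, 3, 0]
  [0, 0, 0, 3]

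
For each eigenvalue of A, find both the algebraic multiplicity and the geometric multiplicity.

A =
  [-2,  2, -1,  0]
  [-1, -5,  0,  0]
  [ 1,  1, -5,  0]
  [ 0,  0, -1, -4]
λ = -4: alg = 4, geom = 2

Step 1 — factor the characteristic polynomial to read off the algebraic multiplicities:
  χ_A(x) = (x + 4)^4

Step 2 — compute geometric multiplicities via the rank-nullity identity g(λ) = n − rank(A − λI):
  rank(A − (-4)·I) = 2, so dim ker(A − (-4)·I) = n − 2 = 2

Summary:
  λ = -4: algebraic multiplicity = 4, geometric multiplicity = 2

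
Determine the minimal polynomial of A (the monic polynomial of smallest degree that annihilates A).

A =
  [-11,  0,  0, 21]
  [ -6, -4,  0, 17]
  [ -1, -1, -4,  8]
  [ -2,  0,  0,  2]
x^4 + 17*x^3 + 108*x^2 + 304*x + 320

The characteristic polynomial is χ_A(x) = (x + 4)^3*(x + 5), so the eigenvalues are known. The minimal polynomial is
  m_A(x) = Π_λ (x − λ)^{k_λ}
where k_λ is the size of the *largest* Jordan block for λ (equivalently, the smallest k with (A − λI)^k v = 0 for every generalised eigenvector v of λ).

  λ = -5: largest Jordan block has size 1, contributing (x + 5)
  λ = -4: largest Jordan block has size 3, contributing (x + 4)^3

So m_A(x) = (x + 4)^3*(x + 5) = x^4 + 17*x^3 + 108*x^2 + 304*x + 320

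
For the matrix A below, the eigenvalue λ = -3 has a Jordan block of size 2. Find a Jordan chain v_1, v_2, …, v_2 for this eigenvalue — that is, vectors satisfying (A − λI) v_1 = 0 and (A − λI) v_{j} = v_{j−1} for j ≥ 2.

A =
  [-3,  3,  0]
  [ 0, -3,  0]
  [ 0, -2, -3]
A Jordan chain for λ = -3 of length 2:
v_1 = (3, 0, -2)ᵀ
v_2 = (0, 1, 0)ᵀ

Let N = A − (-3)·I. We want v_2 with N^2 v_2 = 0 but N^1 v_2 ≠ 0; then v_{j-1} := N · v_j for j = 2, …, 2.

Pick v_2 = (0, 1, 0)ᵀ.
Then v_1 = N · v_2 = (3, 0, -2)ᵀ.

Sanity check: (A − (-3)·I) v_1 = (0, 0, 0)ᵀ = 0. ✓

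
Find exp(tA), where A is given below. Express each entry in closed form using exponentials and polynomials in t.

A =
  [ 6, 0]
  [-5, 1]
e^{tA} =
  [exp(6*t), 0]
  [-exp(6*t) + exp(t), exp(t)]

Strategy: write A = P · J · P⁻¹ where J is a Jordan canonical form, so e^{tA} = P · e^{tJ} · P⁻¹, and e^{tJ} can be computed block-by-block.

A has Jordan form
J =
  [1, 0]
  [0, 6]
(up to reordering of blocks).

Per-block formulas:
  For a 1×1 block at λ = 1: exp(t · [1]) = [e^(1t)].
  For a 1×1 block at λ = 6: exp(t · [6]) = [e^(6t)].

After assembling e^{tJ} and conjugating by P, we get:

e^{tA} =
  [exp(6*t), 0]
  [-exp(6*t) + exp(t), exp(t)]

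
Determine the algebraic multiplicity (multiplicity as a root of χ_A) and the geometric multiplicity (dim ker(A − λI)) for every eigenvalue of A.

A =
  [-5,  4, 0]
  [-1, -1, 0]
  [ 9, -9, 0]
λ = -3: alg = 2, geom = 1; λ = 0: alg = 1, geom = 1

Step 1 — factor the characteristic polynomial to read off the algebraic multiplicities:
  χ_A(x) = x*(x + 3)^2

Step 2 — compute geometric multiplicities via the rank-nullity identity g(λ) = n − rank(A − λI):
  rank(A − (-3)·I) = 2, so dim ker(A − (-3)·I) = n − 2 = 1
  rank(A − (0)·I) = 2, so dim ker(A − (0)·I) = n − 2 = 1

Summary:
  λ = -3: algebraic multiplicity = 2, geometric multiplicity = 1
  λ = 0: algebraic multiplicity = 1, geometric multiplicity = 1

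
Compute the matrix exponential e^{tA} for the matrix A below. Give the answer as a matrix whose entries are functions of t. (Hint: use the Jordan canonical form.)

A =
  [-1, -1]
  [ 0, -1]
e^{tA} =
  [exp(-t), -t*exp(-t)]
  [0, exp(-t)]

Strategy: write A = P · J · P⁻¹ where J is a Jordan canonical form, so e^{tA} = P · e^{tJ} · P⁻¹, and e^{tJ} can be computed block-by-block.

A has Jordan form
J =
  [-1,  1]
  [ 0, -1]
(up to reordering of blocks).

Per-block formulas:
  For a 2×2 Jordan block J_2(-1): exp(t · J_2(-1)) = e^(-1t)·(I + t·N), where N is the 2×2 nilpotent shift.

After assembling e^{tJ} and conjugating by P, we get:

e^{tA} =
  [exp(-t), -t*exp(-t)]
  [0, exp(-t)]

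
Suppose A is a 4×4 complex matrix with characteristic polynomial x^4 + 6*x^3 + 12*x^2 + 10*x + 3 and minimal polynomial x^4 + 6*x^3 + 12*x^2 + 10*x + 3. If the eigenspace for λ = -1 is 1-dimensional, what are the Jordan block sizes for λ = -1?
Block sizes for λ = -1: [3]

Step 1 — from the characteristic polynomial, algebraic multiplicity of λ = -1 is 3. From dim ker(A − (-1)·I) = 1, there are exactly 1 Jordan blocks for λ = -1.
Step 2 — from the minimal polynomial, the factor (x + 1)^3 tells us the largest block for λ = -1 has size 3.
Step 3 — with total size 3, 1 blocks, and largest block 3, the block sizes (in nonincreasing order) are [3].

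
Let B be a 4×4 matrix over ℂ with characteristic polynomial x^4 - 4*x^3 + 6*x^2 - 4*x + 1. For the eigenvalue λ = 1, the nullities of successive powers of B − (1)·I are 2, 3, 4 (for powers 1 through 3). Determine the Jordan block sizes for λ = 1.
Block sizes for λ = 1: [3, 1]

From the dimensions of kernels of powers, the number of Jordan blocks of size at least j is d_j − d_{j−1} where d_j = dim ker(N^j) (with d_0 = 0). Computing the differences gives [2, 1, 1].
The number of blocks of size exactly k is (#blocks of size ≥ k) − (#blocks of size ≥ k + 1), so the partition is: 1 block(s) of size 1, 1 block(s) of size 3.
In nonincreasing order the block sizes are [3, 1].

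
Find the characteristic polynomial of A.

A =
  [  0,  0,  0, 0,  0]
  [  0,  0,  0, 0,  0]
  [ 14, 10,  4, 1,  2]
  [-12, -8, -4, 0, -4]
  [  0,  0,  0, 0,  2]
x^5 - 6*x^4 + 12*x^3 - 8*x^2

Expanding det(x·I − A) (e.g. by cofactor expansion or by noting that A is similar to its Jordan form J, which has the same characteristic polynomial as A) gives
  χ_A(x) = x^5 - 6*x^4 + 12*x^3 - 8*x^2
which factors as x^2*(x - 2)^3. The eigenvalues (with algebraic multiplicities) are λ = 0 with multiplicity 2, λ = 2 with multiplicity 3.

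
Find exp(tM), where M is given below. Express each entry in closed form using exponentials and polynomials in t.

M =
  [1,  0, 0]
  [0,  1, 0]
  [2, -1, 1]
e^{tM} =
  [exp(t), 0, 0]
  [0, exp(t), 0]
  [2*t*exp(t), -t*exp(t), exp(t)]

Strategy: write M = P · J · P⁻¹ where J is a Jordan canonical form, so e^{tM} = P · e^{tJ} · P⁻¹, and e^{tJ} can be computed block-by-block.

M has Jordan form
J =
  [1, 1, 0]
  [0, 1, 0]
  [0, 0, 1]
(up to reordering of blocks).

Per-block formulas:
  For a 1×1 block at λ = 1: exp(t · [1]) = [e^(1t)].
  For a 2×2 Jordan block J_2(1): exp(t · J_2(1)) = e^(1t)·(I + t·N), where N is the 2×2 nilpotent shift.

After assembling e^{tJ} and conjugating by P, we get:

e^{tM} =
  [exp(t), 0, 0]
  [0, exp(t), 0]
  [2*t*exp(t), -t*exp(t), exp(t)]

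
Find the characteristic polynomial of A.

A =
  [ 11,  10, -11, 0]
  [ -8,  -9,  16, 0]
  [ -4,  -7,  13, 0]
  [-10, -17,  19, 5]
x^4 - 20*x^3 + 150*x^2 - 500*x + 625

Expanding det(x·I − A) (e.g. by cofactor expansion or by noting that A is similar to its Jordan form J, which has the same characteristic polynomial as A) gives
  χ_A(x) = x^4 - 20*x^3 + 150*x^2 - 500*x + 625
which factors as (x - 5)^4. The eigenvalues (with algebraic multiplicities) are λ = 5 with multiplicity 4.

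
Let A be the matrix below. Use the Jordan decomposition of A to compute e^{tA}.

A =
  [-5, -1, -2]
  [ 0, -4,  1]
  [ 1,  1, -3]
e^{tA} =
  [-t^2*exp(-4*t)/2 - t*exp(-4*t) + exp(-4*t), -t^2*exp(-4*t)/2 - t*exp(-4*t), -t^2*exp(-4*t)/2 - 2*t*exp(-4*t)]
  [t^2*exp(-4*t)/2, t^2*exp(-4*t)/2 + exp(-4*t), t^2*exp(-4*t)/2 + t*exp(-4*t)]
  [t*exp(-4*t), t*exp(-4*t), t*exp(-4*t) + exp(-4*t)]

Strategy: write A = P · J · P⁻¹ where J is a Jordan canonical form, so e^{tA} = P · e^{tJ} · P⁻¹, and e^{tJ} can be computed block-by-block.

A has Jordan form
J =
  [-4,  1,  0]
  [ 0, -4,  1]
  [ 0,  0, -4]
(up to reordering of blocks).

Per-block formulas:
  For a 3×3 Jordan block J_3(-4): exp(t · J_3(-4)) = e^(-4t)·(I + t·N + (t^2/2)·N^2), where N is the 3×3 nilpotent shift.

After assembling e^{tJ} and conjugating by P, we get:

e^{tA} =
  [-t^2*exp(-4*t)/2 - t*exp(-4*t) + exp(-4*t), -t^2*exp(-4*t)/2 - t*exp(-4*t), -t^2*exp(-4*t)/2 - 2*t*exp(-4*t)]
  [t^2*exp(-4*t)/2, t^2*exp(-4*t)/2 + exp(-4*t), t^2*exp(-4*t)/2 + t*exp(-4*t)]
  [t*exp(-4*t), t*exp(-4*t), t*exp(-4*t) + exp(-4*t)]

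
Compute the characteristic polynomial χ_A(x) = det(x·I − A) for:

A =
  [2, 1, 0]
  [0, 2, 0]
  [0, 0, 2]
x^3 - 6*x^2 + 12*x - 8

Expanding det(x·I − A) (e.g. by cofactor expansion or by noting that A is similar to its Jordan form J, which has the same characteristic polynomial as A) gives
  χ_A(x) = x^3 - 6*x^2 + 12*x - 8
which factors as (x - 2)^3. The eigenvalues (with algebraic multiplicities) are λ = 2 with multiplicity 3.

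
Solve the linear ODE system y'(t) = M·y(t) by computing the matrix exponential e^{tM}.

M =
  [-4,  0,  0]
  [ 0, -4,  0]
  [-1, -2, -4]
e^{tM} =
  [exp(-4*t), 0, 0]
  [0, exp(-4*t), 0]
  [-t*exp(-4*t), -2*t*exp(-4*t), exp(-4*t)]

Strategy: write M = P · J · P⁻¹ where J is a Jordan canonical form, so e^{tM} = P · e^{tJ} · P⁻¹, and e^{tJ} can be computed block-by-block.

M has Jordan form
J =
  [-4,  1,  0]
  [ 0, -4,  0]
  [ 0,  0, -4]
(up to reordering of blocks).

Per-block formulas:
  For a 2×2 Jordan block J_2(-4): exp(t · J_2(-4)) = e^(-4t)·(I + t·N), where N is the 2×2 nilpotent shift.
  For a 1×1 block at λ = -4: exp(t · [-4]) = [e^(-4t)].

After assembling e^{tJ} and conjugating by P, we get:

e^{tM} =
  [exp(-4*t), 0, 0]
  [0, exp(-4*t), 0]
  [-t*exp(-4*t), -2*t*exp(-4*t), exp(-4*t)]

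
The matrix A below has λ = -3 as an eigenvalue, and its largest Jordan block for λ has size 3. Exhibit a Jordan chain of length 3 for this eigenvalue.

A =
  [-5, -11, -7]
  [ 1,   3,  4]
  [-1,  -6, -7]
A Jordan chain for λ = -3 of length 3:
v_1 = (-2, 1, -1)ᵀ
v_2 = (-11, 6, -6)ᵀ
v_3 = (0, 1, 0)ᵀ

Let N = A − (-3)·I. We want v_3 with N^3 v_3 = 0 but N^2 v_3 ≠ 0; then v_{j-1} := N · v_j for j = 3, …, 2.

Pick v_3 = (0, 1, 0)ᵀ.
Then v_2 = N · v_3 = (-11, 6, -6)ᵀ.
Then v_1 = N · v_2 = (-2, 1, -1)ᵀ.

Sanity check: (A − (-3)·I) v_1 = (0, 0, 0)ᵀ = 0. ✓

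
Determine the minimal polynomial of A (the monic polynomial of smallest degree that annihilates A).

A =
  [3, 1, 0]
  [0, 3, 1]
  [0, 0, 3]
x^3 - 9*x^2 + 27*x - 27

The characteristic polynomial is χ_A(x) = (x - 3)^3, so the eigenvalues are known. The minimal polynomial is
  m_A(x) = Π_λ (x − λ)^{k_λ}
where k_λ is the size of the *largest* Jordan block for λ (equivalently, the smallest k with (A − λI)^k v = 0 for every generalised eigenvector v of λ).

  λ = 3: largest Jordan block has size 3, contributing (x − 3)^3

So m_A(x) = (x - 3)^3 = x^3 - 9*x^2 + 27*x - 27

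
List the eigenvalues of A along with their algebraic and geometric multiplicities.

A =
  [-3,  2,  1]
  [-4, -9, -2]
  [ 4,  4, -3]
λ = -5: alg = 3, geom = 2

Step 1 — factor the characteristic polynomial to read off the algebraic multiplicities:
  χ_A(x) = (x + 5)^3

Step 2 — compute geometric multiplicities via the rank-nullity identity g(λ) = n − rank(A − λI):
  rank(A − (-5)·I) = 1, so dim ker(A − (-5)·I) = n − 1 = 2

Summary:
  λ = -5: algebraic multiplicity = 3, geometric multiplicity = 2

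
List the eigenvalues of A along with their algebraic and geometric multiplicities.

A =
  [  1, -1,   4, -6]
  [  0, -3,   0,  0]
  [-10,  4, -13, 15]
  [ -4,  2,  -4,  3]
λ = -3: alg = 4, geom = 2

Step 1 — factor the characteristic polynomial to read off the algebraic multiplicities:
  χ_A(x) = (x + 3)^4

Step 2 — compute geometric multiplicities via the rank-nullity identity g(λ) = n − rank(A − λI):
  rank(A − (-3)·I) = 2, so dim ker(A − (-3)·I) = n − 2 = 2

Summary:
  λ = -3: algebraic multiplicity = 4, geometric multiplicity = 2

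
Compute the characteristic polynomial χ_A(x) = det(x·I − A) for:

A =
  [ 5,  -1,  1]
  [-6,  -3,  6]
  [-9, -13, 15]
x^3 - 17*x^2 + 96*x - 180

Expanding det(x·I − A) (e.g. by cofactor expansion or by noting that A is similar to its Jordan form J, which has the same characteristic polynomial as A) gives
  χ_A(x) = x^3 - 17*x^2 + 96*x - 180
which factors as (x - 6)^2*(x - 5). The eigenvalues (with algebraic multiplicities) are λ = 5 with multiplicity 1, λ = 6 with multiplicity 2.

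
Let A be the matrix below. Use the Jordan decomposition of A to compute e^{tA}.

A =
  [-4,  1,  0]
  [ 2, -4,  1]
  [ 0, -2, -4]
e^{tA} =
  [t^2*exp(-4*t) + exp(-4*t), t*exp(-4*t), t^2*exp(-4*t)/2]
  [2*t*exp(-4*t), exp(-4*t), t*exp(-4*t)]
  [-2*t^2*exp(-4*t), -2*t*exp(-4*t), -t^2*exp(-4*t) + exp(-4*t)]

Strategy: write A = P · J · P⁻¹ where J is a Jordan canonical form, so e^{tA} = P · e^{tJ} · P⁻¹, and e^{tJ} can be computed block-by-block.

A has Jordan form
J =
  [-4,  1,  0]
  [ 0, -4,  1]
  [ 0,  0, -4]
(up to reordering of blocks).

Per-block formulas:
  For a 3×3 Jordan block J_3(-4): exp(t · J_3(-4)) = e^(-4t)·(I + t·N + (t^2/2)·N^2), where N is the 3×3 nilpotent shift.

After assembling e^{tJ} and conjugating by P, we get:

e^{tA} =
  [t^2*exp(-4*t) + exp(-4*t), t*exp(-4*t), t^2*exp(-4*t)/2]
  [2*t*exp(-4*t), exp(-4*t), t*exp(-4*t)]
  [-2*t^2*exp(-4*t), -2*t*exp(-4*t), -t^2*exp(-4*t) + exp(-4*t)]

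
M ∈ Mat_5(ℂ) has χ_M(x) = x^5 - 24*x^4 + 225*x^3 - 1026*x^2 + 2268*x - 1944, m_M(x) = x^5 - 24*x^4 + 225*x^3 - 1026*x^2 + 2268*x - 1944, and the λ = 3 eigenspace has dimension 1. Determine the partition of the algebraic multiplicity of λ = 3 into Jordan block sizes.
Block sizes for λ = 3: [2]

Step 1 — from the characteristic polynomial, algebraic multiplicity of λ = 3 is 2. From dim ker(M − (3)·I) = 1, there are exactly 1 Jordan blocks for λ = 3.
Step 2 — from the minimal polynomial, the factor (x − 3)^2 tells us the largest block for λ = 3 has size 2.
Step 3 — with total size 2, 1 blocks, and largest block 2, the block sizes (in nonincreasing order) are [2].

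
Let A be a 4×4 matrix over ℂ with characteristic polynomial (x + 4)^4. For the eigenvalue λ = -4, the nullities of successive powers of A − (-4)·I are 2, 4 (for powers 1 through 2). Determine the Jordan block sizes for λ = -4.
Block sizes for λ = -4: [2, 2]

From the dimensions of kernels of powers, the number of Jordan blocks of size at least j is d_j − d_{j−1} where d_j = dim ker(N^j) (with d_0 = 0). Computing the differences gives [2, 2].
The number of blocks of size exactly k is (#blocks of size ≥ k) − (#blocks of size ≥ k + 1), so the partition is: 2 block(s) of size 2.
In nonincreasing order the block sizes are [2, 2].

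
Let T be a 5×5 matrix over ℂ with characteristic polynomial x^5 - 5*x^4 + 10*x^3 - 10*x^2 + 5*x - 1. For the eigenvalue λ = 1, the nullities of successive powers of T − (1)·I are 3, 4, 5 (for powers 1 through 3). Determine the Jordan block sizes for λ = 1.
Block sizes for λ = 1: [3, 1, 1]

From the dimensions of kernels of powers, the number of Jordan blocks of size at least j is d_j − d_{j−1} where d_j = dim ker(N^j) (with d_0 = 0). Computing the differences gives [3, 1, 1].
The number of blocks of size exactly k is (#blocks of size ≥ k) − (#blocks of size ≥ k + 1), so the partition is: 2 block(s) of size 1, 1 block(s) of size 3.
In nonincreasing order the block sizes are [3, 1, 1].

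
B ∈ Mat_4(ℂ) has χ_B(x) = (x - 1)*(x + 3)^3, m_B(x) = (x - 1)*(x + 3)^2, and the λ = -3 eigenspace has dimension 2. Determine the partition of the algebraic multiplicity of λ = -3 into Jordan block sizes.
Block sizes for λ = -3: [2, 1]

Step 1 — from the characteristic polynomial, algebraic multiplicity of λ = -3 is 3. From dim ker(B − (-3)·I) = 2, there are exactly 2 Jordan blocks for λ = -3.
Step 2 — from the minimal polynomial, the factor (x + 3)^2 tells us the largest block for λ = -3 has size 2.
Step 3 — with total size 3, 2 blocks, and largest block 2, the block sizes (in nonincreasing order) are [2, 1].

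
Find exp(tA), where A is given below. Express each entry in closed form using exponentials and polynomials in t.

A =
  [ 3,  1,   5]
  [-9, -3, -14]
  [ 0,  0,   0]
e^{tA} =
  [3*t + 1, t, t^2/2 + 5*t]
  [-9*t, 1 - 3*t, -3*t^2/2 - 14*t]
  [0, 0, 1]

Strategy: write A = P · J · P⁻¹ where J is a Jordan canonical form, so e^{tA} = P · e^{tJ} · P⁻¹, and e^{tJ} can be computed block-by-block.

A has Jordan form
J =
  [0, 1, 0]
  [0, 0, 1]
  [0, 0, 0]
(up to reordering of blocks).

Per-block formulas:
  For a 3×3 Jordan block J_3(0): exp(t · J_3(0)) = e^(0t)·(I + t·N + (t^2/2)·N^2), where N is the 3×3 nilpotent shift.

After assembling e^{tJ} and conjugating by P, we get:

e^{tA} =
  [3*t + 1, t, t^2/2 + 5*t]
  [-9*t, 1 - 3*t, -3*t^2/2 - 14*t]
  [0, 0, 1]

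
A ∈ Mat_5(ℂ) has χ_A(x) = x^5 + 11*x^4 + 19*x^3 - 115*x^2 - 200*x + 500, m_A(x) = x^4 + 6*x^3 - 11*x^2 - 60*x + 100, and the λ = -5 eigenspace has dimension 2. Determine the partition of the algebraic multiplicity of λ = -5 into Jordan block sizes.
Block sizes for λ = -5: [2, 1]

Step 1 — from the characteristic polynomial, algebraic multiplicity of λ = -5 is 3. From dim ker(A − (-5)·I) = 2, there are exactly 2 Jordan blocks for λ = -5.
Step 2 — from the minimal polynomial, the factor (x + 5)^2 tells us the largest block for λ = -5 has size 2.
Step 3 — with total size 3, 2 blocks, and largest block 2, the block sizes (in nonincreasing order) are [2, 1].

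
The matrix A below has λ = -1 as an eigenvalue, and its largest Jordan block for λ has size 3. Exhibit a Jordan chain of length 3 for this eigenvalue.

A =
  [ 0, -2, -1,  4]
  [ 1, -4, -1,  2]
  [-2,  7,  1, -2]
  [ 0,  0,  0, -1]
A Jordan chain for λ = -1 of length 3:
v_1 = (1, 0, 1, 0)ᵀ
v_2 = (1, 1, -2, 0)ᵀ
v_3 = (1, 0, 0, 0)ᵀ

Let N = A − (-1)·I. We want v_3 with N^3 v_3 = 0 but N^2 v_3 ≠ 0; then v_{j-1} := N · v_j for j = 3, …, 2.

Pick v_3 = (1, 0, 0, 0)ᵀ.
Then v_2 = N · v_3 = (1, 1, -2, 0)ᵀ.
Then v_1 = N · v_2 = (1, 0, 1, 0)ᵀ.

Sanity check: (A − (-1)·I) v_1 = (0, 0, 0, 0)ᵀ = 0. ✓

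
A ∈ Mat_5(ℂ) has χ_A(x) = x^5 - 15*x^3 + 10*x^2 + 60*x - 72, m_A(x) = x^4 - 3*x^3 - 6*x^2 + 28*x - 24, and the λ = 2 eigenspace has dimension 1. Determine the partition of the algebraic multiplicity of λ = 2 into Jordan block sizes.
Block sizes for λ = 2: [3]

Step 1 — from the characteristic polynomial, algebraic multiplicity of λ = 2 is 3. From dim ker(A − (2)·I) = 1, there are exactly 1 Jordan blocks for λ = 2.
Step 2 — from the minimal polynomial, the factor (x − 2)^3 tells us the largest block for λ = 2 has size 3.
Step 3 — with total size 3, 1 blocks, and largest block 3, the block sizes (in nonincreasing order) are [3].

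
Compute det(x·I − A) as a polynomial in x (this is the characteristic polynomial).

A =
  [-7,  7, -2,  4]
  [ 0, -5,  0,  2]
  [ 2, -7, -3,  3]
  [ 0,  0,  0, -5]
x^4 + 20*x^3 + 150*x^2 + 500*x + 625

Expanding det(x·I − A) (e.g. by cofactor expansion or by noting that A is similar to its Jordan form J, which has the same characteristic polynomial as A) gives
  χ_A(x) = x^4 + 20*x^3 + 150*x^2 + 500*x + 625
which factors as (x + 5)^4. The eigenvalues (with algebraic multiplicities) are λ = -5 with multiplicity 4.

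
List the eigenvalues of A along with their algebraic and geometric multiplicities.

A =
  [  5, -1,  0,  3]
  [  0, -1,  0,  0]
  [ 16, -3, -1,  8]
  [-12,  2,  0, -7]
λ = -1: alg = 4, geom = 2

Step 1 — factor the characteristic polynomial to read off the algebraic multiplicities:
  χ_A(x) = (x + 1)^4

Step 2 — compute geometric multiplicities via the rank-nullity identity g(λ) = n − rank(A − λI):
  rank(A − (-1)·I) = 2, so dim ker(A − (-1)·I) = n − 2 = 2

Summary:
  λ = -1: algebraic multiplicity = 4, geometric multiplicity = 2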